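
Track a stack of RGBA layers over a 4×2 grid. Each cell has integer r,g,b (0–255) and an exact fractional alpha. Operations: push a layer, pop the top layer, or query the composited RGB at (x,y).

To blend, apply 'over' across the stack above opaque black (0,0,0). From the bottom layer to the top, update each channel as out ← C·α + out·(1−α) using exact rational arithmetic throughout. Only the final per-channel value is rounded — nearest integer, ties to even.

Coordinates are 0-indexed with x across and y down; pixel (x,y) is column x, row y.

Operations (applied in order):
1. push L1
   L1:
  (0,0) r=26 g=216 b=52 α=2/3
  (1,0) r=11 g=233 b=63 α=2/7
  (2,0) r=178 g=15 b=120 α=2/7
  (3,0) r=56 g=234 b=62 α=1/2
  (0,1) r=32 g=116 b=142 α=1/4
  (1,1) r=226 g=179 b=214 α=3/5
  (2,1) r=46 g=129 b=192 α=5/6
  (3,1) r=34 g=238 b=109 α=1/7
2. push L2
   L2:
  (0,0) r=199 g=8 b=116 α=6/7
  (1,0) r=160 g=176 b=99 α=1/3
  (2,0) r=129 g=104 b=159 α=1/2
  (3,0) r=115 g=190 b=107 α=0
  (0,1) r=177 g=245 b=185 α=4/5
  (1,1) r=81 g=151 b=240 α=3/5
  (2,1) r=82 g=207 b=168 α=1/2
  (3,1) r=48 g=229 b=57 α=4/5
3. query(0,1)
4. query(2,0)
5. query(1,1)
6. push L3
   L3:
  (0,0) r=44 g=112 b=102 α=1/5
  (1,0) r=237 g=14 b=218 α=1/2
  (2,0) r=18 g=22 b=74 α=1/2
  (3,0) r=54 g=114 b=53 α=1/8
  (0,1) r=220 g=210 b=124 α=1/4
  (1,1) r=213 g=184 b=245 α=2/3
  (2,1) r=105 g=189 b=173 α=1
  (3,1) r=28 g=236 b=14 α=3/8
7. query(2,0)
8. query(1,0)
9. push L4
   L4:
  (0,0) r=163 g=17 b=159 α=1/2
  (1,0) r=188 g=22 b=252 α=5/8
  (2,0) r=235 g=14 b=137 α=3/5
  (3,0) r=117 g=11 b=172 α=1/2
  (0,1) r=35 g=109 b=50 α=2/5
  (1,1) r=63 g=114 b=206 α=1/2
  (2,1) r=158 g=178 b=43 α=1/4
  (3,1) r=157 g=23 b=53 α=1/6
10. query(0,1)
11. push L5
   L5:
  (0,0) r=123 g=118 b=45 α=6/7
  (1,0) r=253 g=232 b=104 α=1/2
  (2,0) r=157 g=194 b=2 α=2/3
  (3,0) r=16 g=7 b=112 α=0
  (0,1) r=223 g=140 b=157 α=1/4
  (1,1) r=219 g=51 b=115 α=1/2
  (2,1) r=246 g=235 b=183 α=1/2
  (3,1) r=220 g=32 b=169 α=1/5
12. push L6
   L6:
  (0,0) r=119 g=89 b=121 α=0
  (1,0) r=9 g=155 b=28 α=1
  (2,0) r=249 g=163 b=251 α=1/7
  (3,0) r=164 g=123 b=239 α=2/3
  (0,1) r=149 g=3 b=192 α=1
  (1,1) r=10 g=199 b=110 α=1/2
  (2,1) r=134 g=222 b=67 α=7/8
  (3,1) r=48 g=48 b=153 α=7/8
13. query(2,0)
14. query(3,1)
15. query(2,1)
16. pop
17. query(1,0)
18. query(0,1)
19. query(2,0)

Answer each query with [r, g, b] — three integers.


query (0,1) [L1,L2] — begin 0,0,0
+L1 (α=1/4) → [8, 29, 71/2]
+L2 (α=4/5) → [716/5, 1009/5, 1551/10]
→ [143, 202, 155]

(2,0) stack=L1,L2; from [0,0,0]:
L1 α=2/7: [356/7, 30/7, 240/7]
L2 α=1/2: [1259/14, 379/7, 1353/14]
rounded: [90, 54, 97]

(1,1) stack=L1,L2; from [0,0,0]:
L1 α=3/5: [678/5, 537/5, 642/5]
L2 α=3/5: [2571/25, 3339/25, 4884/25]
rounded: [103, 134, 195]

at x=2,y=0 over L1,L2,L3:
after L1 α=2/7: [356/7, 30/7, 240/7]
after L2 α=1/2: [1259/14, 379/7, 1353/14]
after L3 α=1/2: [1511/28, 533/14, 2389/28]
→ [54, 38, 85]

at x=1,y=0 over L1,L2,L3:
L1 α=2/7: [22/7, 466/7, 18]
L2 α=1/3: [388/7, 2164/21, 45]
L3 α=1/2: [2047/14, 1229/21, 263/2]
→ [146, 59, 132]

at x=0,y=1 over L1,L2,L3,L4:
+L1 (α=1/4) → [8, 29, 71/2]
+L2 (α=4/5) → [716/5, 1009/5, 1551/10]
+L3 (α=1/4) → [812/5, 4077/20, 5893/40]
+L4 (α=2/5) → [2786/25, 16591/100, 21679/200]
→ [111, 166, 108]

(2,0) stack=L1,L2,L3,L4,L5,L6; from [0,0,0]:
+L1 (α=2/7) → [356/7, 30/7, 240/7]
+L2 (α=1/2) → [1259/14, 379/7, 1353/14]
+L3 (α=1/2) → [1511/28, 533/14, 2389/28]
+L4 (α=3/5) → [11381/70, 827/35, 8143/70]
+L5 (α=2/3) → [33361/210, 14407/105, 8423/210]
+L6 (α=1/7) → [42076/245, 34519/245, 17208/245]
= [172, 141, 70]

at x=3,y=1 over L1,L2,L3,L4,L5,L6:
L1 α=1/7: [34/7, 34, 109/7]
L2 α=4/5: [1378/35, 190, 341/7]
L3 α=3/8: [983/28, 829/4, 1999/56]
L4 α=1/6: [9311/168, 4237/24, 4321/112]
L5 α=1/5: [18551/210, 4429/30, 9053/140]
L6 α=7/8: [89111/1680, 14509/240, 158993/1120]
= [53, 60, 142]

at x=2,y=1 over L1,L2,L3,L4,L5,L6:
+L1 (α=5/6) → [115/3, 215/2, 160]
+L2 (α=1/2) → [361/6, 629/4, 164]
+L3 (α=1) → [105, 189, 173]
+L4 (α=1/4) → [473/4, 745/4, 281/2]
+L5 (α=1/2) → [1457/8, 1685/8, 647/4]
+L6 (α=7/8) → [8961/64, 14117/64, 2523/32]
rounded: [140, 221, 79]

(1,0) stack=L1,L2,L3,L4,L5; from [0,0,0]:
+L1 (α=2/7) → [22/7, 466/7, 18]
+L2 (α=1/3) → [388/7, 2164/21, 45]
+L3 (α=1/2) → [2047/14, 1229/21, 263/2]
+L4 (α=5/8) → [19301/112, 1999/56, 3309/16]
+L5 (α=1/2) → [47637/224, 14991/112, 4973/32]
= [213, 134, 155]

(0,1) stack=L1,L2,L3,L4,L5; from [0,0,0]:
L1 α=1/4: [8, 29, 71/2]
L2 α=4/5: [716/5, 1009/5, 1551/10]
L3 α=1/4: [812/5, 4077/20, 5893/40]
L4 α=2/5: [2786/25, 16591/100, 21679/200]
L5 α=1/4: [13933/100, 63773/400, 96437/800]
= [139, 159, 121]

query (2,0) [L1,L2,L3,L4,L5] — begin 0,0,0
after L1 α=2/7: [356/7, 30/7, 240/7]
after L2 α=1/2: [1259/14, 379/7, 1353/14]
after L3 α=1/2: [1511/28, 533/14, 2389/28]
after L4 α=3/5: [11381/70, 827/35, 8143/70]
after L5 α=2/3: [33361/210, 14407/105, 8423/210]
→ [159, 137, 40]


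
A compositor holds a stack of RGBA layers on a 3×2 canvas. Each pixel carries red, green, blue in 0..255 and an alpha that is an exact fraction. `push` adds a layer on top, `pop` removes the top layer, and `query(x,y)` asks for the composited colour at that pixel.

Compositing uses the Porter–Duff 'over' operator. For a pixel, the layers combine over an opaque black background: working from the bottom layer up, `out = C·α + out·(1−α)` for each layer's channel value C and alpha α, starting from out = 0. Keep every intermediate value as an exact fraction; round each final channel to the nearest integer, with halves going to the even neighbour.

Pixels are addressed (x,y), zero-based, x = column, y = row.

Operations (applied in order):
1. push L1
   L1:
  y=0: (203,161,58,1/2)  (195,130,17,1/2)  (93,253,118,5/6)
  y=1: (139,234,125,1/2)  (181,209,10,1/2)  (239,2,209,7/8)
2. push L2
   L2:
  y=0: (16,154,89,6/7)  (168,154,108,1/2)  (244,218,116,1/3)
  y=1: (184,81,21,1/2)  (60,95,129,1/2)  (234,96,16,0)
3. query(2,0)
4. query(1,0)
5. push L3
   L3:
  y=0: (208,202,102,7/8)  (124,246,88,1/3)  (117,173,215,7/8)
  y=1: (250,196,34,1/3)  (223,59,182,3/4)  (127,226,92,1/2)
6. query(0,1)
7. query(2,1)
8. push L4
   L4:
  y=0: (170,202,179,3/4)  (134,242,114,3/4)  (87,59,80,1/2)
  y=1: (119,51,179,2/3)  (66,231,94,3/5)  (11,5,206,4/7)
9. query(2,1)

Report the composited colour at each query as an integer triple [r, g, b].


query (2,0) [L1,L2] — begin 0,0,0
L1 α=5/6: [155/2, 1265/6, 295/3]
L2 α=1/3: [133, 1919/9, 938/9]
= [133, 213, 104]

(1,0) stack=L1,L2; from [0,0,0]:
after L1 α=1/2: [195/2, 65, 17/2]
after L2 α=1/2: [531/4, 219/2, 233/4]
→ [133, 110, 58]

at x=0,y=1 over L1,L2,L3:
L1 α=1/2: [139/2, 117, 125/2]
L2 α=1/2: [507/4, 99, 167/4]
L3 α=1/3: [1007/6, 394/3, 235/6]
rounded: [168, 131, 39]

query (2,1) [L1,L2,L3] — begin 0,0,0
+L1 (α=7/8) → [1673/8, 7/4, 1463/8]
+L2 (α=0) → [1673/8, 7/4, 1463/8]
+L3 (α=1/2) → [2689/16, 911/8, 2199/16]
rounded: [168, 114, 137]

(2,1) stack=L1,L2,L3,L4; from [0,0,0]:
+L1 (α=7/8) → [1673/8, 7/4, 1463/8]
+L2 (α=0) → [1673/8, 7/4, 1463/8]
+L3 (α=1/2) → [2689/16, 911/8, 2199/16]
+L4 (α=4/7) → [1253/16, 2893/56, 19781/112]
→ [78, 52, 177]


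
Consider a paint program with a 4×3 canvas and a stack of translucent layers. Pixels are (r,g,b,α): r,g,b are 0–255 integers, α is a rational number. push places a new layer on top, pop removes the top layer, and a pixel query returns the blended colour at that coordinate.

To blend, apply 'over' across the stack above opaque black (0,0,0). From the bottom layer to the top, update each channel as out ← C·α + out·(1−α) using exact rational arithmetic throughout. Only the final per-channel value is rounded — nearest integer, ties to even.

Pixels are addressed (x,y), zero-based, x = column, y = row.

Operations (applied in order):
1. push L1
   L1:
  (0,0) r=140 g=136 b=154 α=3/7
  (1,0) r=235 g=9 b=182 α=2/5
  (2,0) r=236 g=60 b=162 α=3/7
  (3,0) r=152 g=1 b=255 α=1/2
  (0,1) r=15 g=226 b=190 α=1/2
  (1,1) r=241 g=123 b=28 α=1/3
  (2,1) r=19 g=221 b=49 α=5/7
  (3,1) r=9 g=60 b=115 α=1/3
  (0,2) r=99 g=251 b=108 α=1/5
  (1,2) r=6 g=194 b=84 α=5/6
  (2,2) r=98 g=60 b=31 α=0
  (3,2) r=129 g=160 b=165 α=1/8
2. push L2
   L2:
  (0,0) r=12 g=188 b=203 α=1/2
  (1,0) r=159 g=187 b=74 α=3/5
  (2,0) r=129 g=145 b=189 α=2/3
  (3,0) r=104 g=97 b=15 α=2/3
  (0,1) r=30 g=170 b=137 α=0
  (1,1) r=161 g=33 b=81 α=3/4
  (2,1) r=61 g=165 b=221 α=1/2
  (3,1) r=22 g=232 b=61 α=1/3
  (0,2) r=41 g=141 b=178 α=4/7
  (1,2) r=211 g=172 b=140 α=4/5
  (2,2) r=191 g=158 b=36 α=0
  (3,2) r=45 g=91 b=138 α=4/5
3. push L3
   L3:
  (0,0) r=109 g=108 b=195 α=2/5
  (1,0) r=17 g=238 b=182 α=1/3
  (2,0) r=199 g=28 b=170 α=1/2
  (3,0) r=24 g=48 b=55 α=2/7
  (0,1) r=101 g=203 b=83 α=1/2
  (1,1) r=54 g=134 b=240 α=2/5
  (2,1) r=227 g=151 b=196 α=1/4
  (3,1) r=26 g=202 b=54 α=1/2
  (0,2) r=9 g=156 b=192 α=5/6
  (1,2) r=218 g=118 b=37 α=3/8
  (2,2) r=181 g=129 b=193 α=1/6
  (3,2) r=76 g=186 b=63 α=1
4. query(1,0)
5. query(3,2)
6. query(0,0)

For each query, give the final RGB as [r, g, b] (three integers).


(1,0) stack=L1,L2,L3; from [0,0,0]:
after L1 α=2/5: [94, 18/5, 364/5]
after L2 α=3/5: [133, 2841/25, 1838/25]
after L3 α=1/3: [283/3, 11632/75, 2742/25]
rounded: [94, 155, 110]

at x=3,y=2 over L1,L2,L3:
after L1 α=1/8: [129/8, 20, 165/8]
after L2 α=4/5: [1569/40, 384/5, 4581/40]
after L3 α=1: [76, 186, 63]
rounded: [76, 186, 63]

(0,0) stack=L1,L2,L3; from [0,0,0]:
L1 α=3/7: [60, 408/7, 66]
L2 α=1/2: [36, 862/7, 269/2]
L3 α=2/5: [326/5, 4098/35, 1587/10]
rounded: [65, 117, 159]


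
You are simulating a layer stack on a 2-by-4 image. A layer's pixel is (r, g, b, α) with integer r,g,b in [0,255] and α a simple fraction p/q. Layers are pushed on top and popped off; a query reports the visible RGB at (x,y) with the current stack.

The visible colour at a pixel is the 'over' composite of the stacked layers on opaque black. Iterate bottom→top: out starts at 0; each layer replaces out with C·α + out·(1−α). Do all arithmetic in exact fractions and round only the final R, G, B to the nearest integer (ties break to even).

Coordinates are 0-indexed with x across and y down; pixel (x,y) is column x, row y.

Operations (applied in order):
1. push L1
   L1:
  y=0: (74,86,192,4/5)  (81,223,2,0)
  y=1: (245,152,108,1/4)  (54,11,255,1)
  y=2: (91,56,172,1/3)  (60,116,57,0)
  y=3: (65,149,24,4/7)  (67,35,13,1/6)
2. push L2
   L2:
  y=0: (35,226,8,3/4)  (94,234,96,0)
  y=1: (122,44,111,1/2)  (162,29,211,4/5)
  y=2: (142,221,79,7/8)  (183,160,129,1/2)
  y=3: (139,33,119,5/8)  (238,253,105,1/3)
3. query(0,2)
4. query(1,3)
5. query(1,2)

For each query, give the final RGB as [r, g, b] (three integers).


at x=0,y=2 over L1,L2:
+L1 (α=1/3) → [91/3, 56/3, 172/3]
+L2 (α=7/8) → [3073/24, 4697/24, 1831/24]
→ [128, 196, 76]

(1,3) stack=L1,L2; from [0,0,0]:
+L1 (α=1/6) → [67/6, 35/6, 13/6]
+L2 (α=1/3) → [781/9, 794/9, 328/9]
→ [87, 88, 36]

query (1,2) [L1,L2] — begin 0,0,0
after L1 α=0: [0, 0, 0]
after L2 α=1/2: [183/2, 80, 129/2]
= [92, 80, 64]


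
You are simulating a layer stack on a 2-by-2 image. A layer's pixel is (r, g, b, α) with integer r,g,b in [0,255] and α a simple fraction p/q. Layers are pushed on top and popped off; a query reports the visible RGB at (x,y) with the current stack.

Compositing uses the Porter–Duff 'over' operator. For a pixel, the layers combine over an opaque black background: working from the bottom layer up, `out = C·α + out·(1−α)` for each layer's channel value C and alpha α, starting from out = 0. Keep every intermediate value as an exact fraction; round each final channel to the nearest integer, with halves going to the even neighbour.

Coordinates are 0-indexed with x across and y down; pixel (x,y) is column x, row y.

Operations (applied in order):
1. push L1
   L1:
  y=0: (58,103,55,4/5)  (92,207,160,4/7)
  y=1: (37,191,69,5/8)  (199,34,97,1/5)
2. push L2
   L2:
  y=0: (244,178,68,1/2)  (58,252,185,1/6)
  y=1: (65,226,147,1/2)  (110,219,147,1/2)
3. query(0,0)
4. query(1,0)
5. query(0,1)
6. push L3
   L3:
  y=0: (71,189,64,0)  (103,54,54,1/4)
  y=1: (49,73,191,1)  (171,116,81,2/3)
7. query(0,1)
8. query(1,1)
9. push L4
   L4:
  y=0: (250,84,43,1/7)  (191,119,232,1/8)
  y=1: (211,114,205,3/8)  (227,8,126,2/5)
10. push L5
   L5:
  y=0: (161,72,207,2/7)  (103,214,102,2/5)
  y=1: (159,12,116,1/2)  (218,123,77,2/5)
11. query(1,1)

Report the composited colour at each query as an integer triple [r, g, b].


query (0,0) [L1,L2] — begin 0,0,0
+L1 (α=4/5) → [232/5, 412/5, 44]
+L2 (α=1/2) → [726/5, 651/5, 56]
→ [145, 130, 56]

query (1,0) [L1,L2] — begin 0,0,0
after L1 α=4/7: [368/7, 828/7, 640/7]
after L2 α=1/6: [1123/21, 984/7, 4495/42]
rounded: [53, 141, 107]

at x=0,y=1 over L1,L2:
after L1 α=5/8: [185/8, 955/8, 345/8]
after L2 α=1/2: [705/16, 2763/16, 1521/16]
→ [44, 173, 95]

at x=0,y=1 over L1,L2,L3:
L1 α=5/8: [185/8, 955/8, 345/8]
L2 α=1/2: [705/16, 2763/16, 1521/16]
L3 α=1: [49, 73, 191]
→ [49, 73, 191]

at x=1,y=1 over L1,L2,L3:
L1 α=1/5: [199/5, 34/5, 97/5]
L2 α=1/2: [749/10, 1129/10, 416/5]
L3 α=2/3: [4169/30, 3449/30, 1226/15]
rounded: [139, 115, 82]

query (1,1) [L1,L2,L3,L4,L5] — begin 0,0,0
L1 α=1/5: [199/5, 34/5, 97/5]
L2 α=1/2: [749/10, 1129/10, 416/5]
L3 α=2/3: [4169/30, 3449/30, 1226/15]
L4 α=2/5: [8709/50, 3609/50, 2486/25]
L5 α=2/5: [47927/250, 23127/250, 11308/125]
rounded: [192, 93, 90]


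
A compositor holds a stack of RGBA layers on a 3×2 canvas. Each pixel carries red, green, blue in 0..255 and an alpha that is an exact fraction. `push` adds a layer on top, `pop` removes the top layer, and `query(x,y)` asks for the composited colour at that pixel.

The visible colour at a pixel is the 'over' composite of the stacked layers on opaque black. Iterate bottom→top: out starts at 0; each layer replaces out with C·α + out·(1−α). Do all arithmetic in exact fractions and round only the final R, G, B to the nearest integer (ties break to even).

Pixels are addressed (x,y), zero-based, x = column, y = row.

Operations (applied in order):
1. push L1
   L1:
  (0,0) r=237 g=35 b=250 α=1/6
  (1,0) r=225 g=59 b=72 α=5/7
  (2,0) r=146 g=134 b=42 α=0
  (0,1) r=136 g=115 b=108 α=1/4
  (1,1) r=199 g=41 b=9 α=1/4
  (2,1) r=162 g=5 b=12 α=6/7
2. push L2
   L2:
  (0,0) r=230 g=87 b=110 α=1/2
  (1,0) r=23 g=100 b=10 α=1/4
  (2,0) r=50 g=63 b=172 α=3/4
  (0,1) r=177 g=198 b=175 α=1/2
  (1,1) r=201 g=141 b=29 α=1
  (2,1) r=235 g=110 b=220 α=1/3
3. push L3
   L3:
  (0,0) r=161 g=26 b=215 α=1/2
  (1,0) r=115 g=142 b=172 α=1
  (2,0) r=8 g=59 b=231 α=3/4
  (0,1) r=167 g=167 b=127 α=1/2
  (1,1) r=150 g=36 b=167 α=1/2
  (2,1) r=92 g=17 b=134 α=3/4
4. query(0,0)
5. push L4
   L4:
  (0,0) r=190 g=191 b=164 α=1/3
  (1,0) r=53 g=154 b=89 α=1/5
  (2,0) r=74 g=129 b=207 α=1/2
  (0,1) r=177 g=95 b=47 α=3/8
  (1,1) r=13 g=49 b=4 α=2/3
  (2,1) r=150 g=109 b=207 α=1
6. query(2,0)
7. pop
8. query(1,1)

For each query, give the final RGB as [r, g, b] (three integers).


(0,0) stack=L1,L2,L3; from [0,0,0]:
+L1 (α=1/6) → [79/2, 35/6, 125/3]
+L2 (α=1/2) → [539/4, 557/12, 455/6]
+L3 (α=1/2) → [1183/8, 869/24, 1745/12]
rounded: [148, 36, 145]

query (2,0) [L1,L2,L3,L4] — begin 0,0,0
after L1 α=0: [0, 0, 0]
after L2 α=3/4: [75/2, 189/4, 129]
after L3 α=3/4: [123/8, 897/16, 411/2]
after L4 α=1/2: [715/16, 2961/32, 825/4]
→ [45, 93, 206]

(1,1) stack=L1,L2,L3; from [0,0,0]:
after L1 α=1/4: [199/4, 41/4, 9/4]
after L2 α=1: [201, 141, 29]
after L3 α=1/2: [351/2, 177/2, 98]
rounded: [176, 88, 98]


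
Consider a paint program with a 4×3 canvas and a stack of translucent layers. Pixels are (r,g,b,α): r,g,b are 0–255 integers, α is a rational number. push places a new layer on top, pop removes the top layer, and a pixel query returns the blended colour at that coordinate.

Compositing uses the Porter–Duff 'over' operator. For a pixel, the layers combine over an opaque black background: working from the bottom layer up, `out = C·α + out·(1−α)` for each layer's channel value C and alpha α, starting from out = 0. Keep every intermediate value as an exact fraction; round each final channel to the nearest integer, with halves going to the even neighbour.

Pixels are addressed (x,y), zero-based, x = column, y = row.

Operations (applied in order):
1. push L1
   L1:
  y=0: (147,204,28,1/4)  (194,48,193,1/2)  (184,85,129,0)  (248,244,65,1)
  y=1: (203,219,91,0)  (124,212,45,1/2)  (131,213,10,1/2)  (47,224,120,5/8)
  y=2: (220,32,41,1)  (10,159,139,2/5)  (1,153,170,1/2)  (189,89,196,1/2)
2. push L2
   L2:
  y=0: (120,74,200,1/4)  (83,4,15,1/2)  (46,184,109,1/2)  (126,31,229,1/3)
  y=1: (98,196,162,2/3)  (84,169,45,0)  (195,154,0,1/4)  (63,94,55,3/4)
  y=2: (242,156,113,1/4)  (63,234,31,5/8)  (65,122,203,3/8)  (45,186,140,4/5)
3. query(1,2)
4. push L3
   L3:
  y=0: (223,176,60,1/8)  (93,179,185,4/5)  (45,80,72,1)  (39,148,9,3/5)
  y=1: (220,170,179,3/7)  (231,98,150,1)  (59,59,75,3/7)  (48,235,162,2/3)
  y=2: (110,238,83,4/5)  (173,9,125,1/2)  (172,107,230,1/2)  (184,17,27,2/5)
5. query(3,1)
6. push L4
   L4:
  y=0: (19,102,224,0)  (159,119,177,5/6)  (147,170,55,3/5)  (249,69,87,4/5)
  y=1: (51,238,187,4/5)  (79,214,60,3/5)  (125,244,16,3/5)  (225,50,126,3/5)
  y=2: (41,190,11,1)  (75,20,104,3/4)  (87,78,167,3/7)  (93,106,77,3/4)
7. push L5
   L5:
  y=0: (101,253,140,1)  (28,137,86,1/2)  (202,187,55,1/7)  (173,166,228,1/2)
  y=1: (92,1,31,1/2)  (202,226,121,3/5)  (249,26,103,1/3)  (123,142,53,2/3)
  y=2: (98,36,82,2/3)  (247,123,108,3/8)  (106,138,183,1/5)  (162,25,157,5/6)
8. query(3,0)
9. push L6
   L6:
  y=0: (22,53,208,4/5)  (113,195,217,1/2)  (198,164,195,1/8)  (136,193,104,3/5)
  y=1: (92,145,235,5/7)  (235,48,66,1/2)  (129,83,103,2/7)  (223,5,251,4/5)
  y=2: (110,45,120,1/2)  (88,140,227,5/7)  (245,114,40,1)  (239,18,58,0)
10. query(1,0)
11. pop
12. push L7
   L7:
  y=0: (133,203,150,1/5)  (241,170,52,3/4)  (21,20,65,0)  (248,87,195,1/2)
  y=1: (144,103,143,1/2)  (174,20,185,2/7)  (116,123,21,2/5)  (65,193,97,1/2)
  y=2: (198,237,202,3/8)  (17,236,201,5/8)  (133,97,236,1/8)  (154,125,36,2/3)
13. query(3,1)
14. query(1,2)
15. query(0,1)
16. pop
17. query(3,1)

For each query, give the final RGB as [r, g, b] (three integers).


at x=1,y=2 over L1,L2:
L1 α=2/5: [4, 318/5, 278/5]
L2 α=5/8: [327/8, 1701/10, 1609/40]
= [41, 170, 40]

at x=3,y=1 over L1,L2,L3:
+L1 (α=5/8) → [235/8, 140, 75]
+L2 (α=3/4) → [1747/32, 211/2, 60]
+L3 (α=2/3) → [4819/96, 1151/6, 128]
→ [50, 192, 128]

query (3,0) [L1,L2,L3,L4,L5] — begin 0,0,0
+L1 (α=1) → [248, 244, 65]
+L2 (α=1/3) → [622/3, 173, 359/3]
+L3 (α=3/5) → [319/3, 158, 799/15]
+L4 (α=4/5) → [3307/15, 434/5, 6019/75]
+L5 (α=1/2) → [2951/15, 632/5, 23119/150]
= [197, 126, 154]

query (1,0) [L1,L2,L3,L4,L5,L6] — begin 0,0,0
+L1 (α=1/2) → [97, 24, 193/2]
+L2 (α=1/2) → [90, 14, 223/4]
+L3 (α=4/5) → [462/5, 146, 3183/20]
+L4 (α=5/6) → [1479/10, 247/2, 6961/40]
+L5 (α=1/2) → [1759/20, 521/4, 10401/80]
+L6 (α=1/2) → [4019/40, 1301/8, 27761/160]
= [100, 163, 174]

query (3,1) [L1,L2,L3,L4,L5,L7] — begin 0,0,0
+L1 (α=5/8) → [235/8, 140, 75]
+L2 (α=3/4) → [1747/32, 211/2, 60]
+L3 (α=2/3) → [4819/96, 1151/6, 128]
+L4 (α=3/5) → [37219/240, 1601/15, 634/5]
+L5 (α=2/3) → [96259/720, 5861/45, 388/5]
+L7 (α=1/2) → [143059/1440, 7273/45, 873/10]
→ [99, 162, 87]

(1,2) stack=L1,L2,L3,L4,L5,L7; from [0,0,0]:
L1 α=2/5: [4, 318/5, 278/5]
L2 α=5/8: [327/8, 1701/10, 1609/40]
L3 α=1/2: [1711/16, 1791/20, 6609/80]
L4 α=3/4: [5311/64, 2991/80, 31569/320]
L5 α=3/8: [73979/512, 8895/128, 52305/512]
L7 α=5/8: [265457/4096, 177725/1024, 671475/4096]
rounded: [65, 174, 164]

(0,1) stack=L1,L2,L3,L4,L5,L7; from [0,0,0]:
+L1 (α=0) → [0, 0, 0]
+L2 (α=2/3) → [196/3, 392/3, 108]
+L3 (α=3/7) → [2764/21, 3098/21, 969/7]
+L4 (α=4/5) → [7048/105, 4618/21, 1241/7]
+L5 (α=1/2) → [8354/105, 4639/42, 729/7]
+L7 (α=1/2) → [11737/105, 8965/84, 865/7]
rounded: [112, 107, 124]

at x=3,y=1 over L1,L2,L3,L4,L5:
L1 α=5/8: [235/8, 140, 75]
L2 α=3/4: [1747/32, 211/2, 60]
L3 α=2/3: [4819/96, 1151/6, 128]
L4 α=3/5: [37219/240, 1601/15, 634/5]
L5 α=2/3: [96259/720, 5861/45, 388/5]
= [134, 130, 78]


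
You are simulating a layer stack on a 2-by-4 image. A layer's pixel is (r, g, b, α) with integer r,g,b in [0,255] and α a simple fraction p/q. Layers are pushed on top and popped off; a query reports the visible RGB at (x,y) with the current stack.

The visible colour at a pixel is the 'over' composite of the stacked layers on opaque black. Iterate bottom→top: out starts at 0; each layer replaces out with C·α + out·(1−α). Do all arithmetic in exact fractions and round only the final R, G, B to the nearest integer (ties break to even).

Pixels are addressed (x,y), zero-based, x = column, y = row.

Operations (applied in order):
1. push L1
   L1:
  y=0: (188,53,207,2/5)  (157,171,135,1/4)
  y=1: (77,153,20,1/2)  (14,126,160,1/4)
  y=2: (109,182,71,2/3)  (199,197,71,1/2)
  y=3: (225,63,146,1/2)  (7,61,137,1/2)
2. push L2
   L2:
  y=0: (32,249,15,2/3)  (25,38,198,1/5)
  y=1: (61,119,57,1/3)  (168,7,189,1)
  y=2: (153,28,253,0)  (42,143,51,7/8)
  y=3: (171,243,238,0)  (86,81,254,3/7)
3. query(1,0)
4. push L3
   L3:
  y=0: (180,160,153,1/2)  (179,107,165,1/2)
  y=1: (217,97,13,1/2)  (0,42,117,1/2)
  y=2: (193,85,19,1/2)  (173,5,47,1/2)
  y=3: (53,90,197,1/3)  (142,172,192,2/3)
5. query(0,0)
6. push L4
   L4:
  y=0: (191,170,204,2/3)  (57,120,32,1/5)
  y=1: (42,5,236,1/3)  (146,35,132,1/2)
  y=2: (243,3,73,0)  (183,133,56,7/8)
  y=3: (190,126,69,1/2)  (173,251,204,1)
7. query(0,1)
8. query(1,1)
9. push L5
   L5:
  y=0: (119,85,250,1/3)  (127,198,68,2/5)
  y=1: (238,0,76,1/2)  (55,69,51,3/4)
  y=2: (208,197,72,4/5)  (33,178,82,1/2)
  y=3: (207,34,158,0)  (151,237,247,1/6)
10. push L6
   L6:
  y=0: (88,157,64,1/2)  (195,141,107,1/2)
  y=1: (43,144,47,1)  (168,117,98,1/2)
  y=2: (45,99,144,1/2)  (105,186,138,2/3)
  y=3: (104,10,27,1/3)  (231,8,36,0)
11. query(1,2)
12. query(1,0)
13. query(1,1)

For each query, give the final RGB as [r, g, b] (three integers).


query (1,0) [L1,L2] — begin 0,0,0
after L1 α=1/4: [157/4, 171/4, 135/4]
after L2 α=1/5: [182/5, 209/5, 333/5]
rounded: [36, 42, 67]

(0,0) stack=L1,L2,L3; from [0,0,0]:
L1 α=2/5: [376/5, 106/5, 414/5]
L2 α=2/3: [232/5, 2596/15, 188/5]
L3 α=1/2: [566/5, 2498/15, 953/10]
→ [113, 167, 95]

(0,1) stack=L1,L2,L3,L4; from [0,0,0]:
L1 α=1/2: [77/2, 153/2, 10]
L2 α=1/3: [46, 272/3, 77/3]
L3 α=1/2: [263/2, 563/6, 58/3]
L4 α=1/3: [305/3, 578/9, 824/9]
= [102, 64, 92]

(1,1) stack=L1,L2,L3,L4; from [0,0,0]:
+L1 (α=1/4) → [7/2, 63/2, 40]
+L2 (α=1) → [168, 7, 189]
+L3 (α=1/2) → [84, 49/2, 153]
+L4 (α=1/2) → [115, 119/4, 285/2]
= [115, 30, 142]

at x=1,y=2 over L1,L2,L3,L4,L5,L6:
after L1 α=1/2: [199/2, 197/2, 71/2]
after L2 α=7/8: [787/16, 2199/16, 785/16]
after L3 α=1/2: [3555/32, 2279/32, 1537/32]
after L4 α=7/8: [44547/256, 32071/256, 14081/256]
after L5 α=1/2: [52995/512, 77639/512, 35073/512]
after L6 α=2/3: [53505/512, 268103/1536, 58795/512]
= [105, 175, 115]

at x=1,y=0 over L1,L2,L3,L4,L5,L6:
L1 α=1/4: [157/4, 171/4, 135/4]
L2 α=1/5: [182/5, 209/5, 333/5]
L3 α=1/2: [1077/10, 372/5, 579/5]
L4 α=1/5: [2439/25, 2088/25, 2476/25]
L5 α=2/5: [13667/125, 16164/125, 10828/125]
L6 α=1/2: [19021/125, 33789/250, 24203/250]
→ [152, 135, 97]

(1,1) stack=L1,L2,L3,L4,L5,L6; from [0,0,0]:
+L1 (α=1/4) → [7/2, 63/2, 40]
+L2 (α=1) → [168, 7, 189]
+L3 (α=1/2) → [84, 49/2, 153]
+L4 (α=1/2) → [115, 119/4, 285/2]
+L5 (α=3/4) → [70, 947/16, 591/8]
+L6 (α=1/2) → [119, 2819/32, 1375/16]
→ [119, 88, 86]


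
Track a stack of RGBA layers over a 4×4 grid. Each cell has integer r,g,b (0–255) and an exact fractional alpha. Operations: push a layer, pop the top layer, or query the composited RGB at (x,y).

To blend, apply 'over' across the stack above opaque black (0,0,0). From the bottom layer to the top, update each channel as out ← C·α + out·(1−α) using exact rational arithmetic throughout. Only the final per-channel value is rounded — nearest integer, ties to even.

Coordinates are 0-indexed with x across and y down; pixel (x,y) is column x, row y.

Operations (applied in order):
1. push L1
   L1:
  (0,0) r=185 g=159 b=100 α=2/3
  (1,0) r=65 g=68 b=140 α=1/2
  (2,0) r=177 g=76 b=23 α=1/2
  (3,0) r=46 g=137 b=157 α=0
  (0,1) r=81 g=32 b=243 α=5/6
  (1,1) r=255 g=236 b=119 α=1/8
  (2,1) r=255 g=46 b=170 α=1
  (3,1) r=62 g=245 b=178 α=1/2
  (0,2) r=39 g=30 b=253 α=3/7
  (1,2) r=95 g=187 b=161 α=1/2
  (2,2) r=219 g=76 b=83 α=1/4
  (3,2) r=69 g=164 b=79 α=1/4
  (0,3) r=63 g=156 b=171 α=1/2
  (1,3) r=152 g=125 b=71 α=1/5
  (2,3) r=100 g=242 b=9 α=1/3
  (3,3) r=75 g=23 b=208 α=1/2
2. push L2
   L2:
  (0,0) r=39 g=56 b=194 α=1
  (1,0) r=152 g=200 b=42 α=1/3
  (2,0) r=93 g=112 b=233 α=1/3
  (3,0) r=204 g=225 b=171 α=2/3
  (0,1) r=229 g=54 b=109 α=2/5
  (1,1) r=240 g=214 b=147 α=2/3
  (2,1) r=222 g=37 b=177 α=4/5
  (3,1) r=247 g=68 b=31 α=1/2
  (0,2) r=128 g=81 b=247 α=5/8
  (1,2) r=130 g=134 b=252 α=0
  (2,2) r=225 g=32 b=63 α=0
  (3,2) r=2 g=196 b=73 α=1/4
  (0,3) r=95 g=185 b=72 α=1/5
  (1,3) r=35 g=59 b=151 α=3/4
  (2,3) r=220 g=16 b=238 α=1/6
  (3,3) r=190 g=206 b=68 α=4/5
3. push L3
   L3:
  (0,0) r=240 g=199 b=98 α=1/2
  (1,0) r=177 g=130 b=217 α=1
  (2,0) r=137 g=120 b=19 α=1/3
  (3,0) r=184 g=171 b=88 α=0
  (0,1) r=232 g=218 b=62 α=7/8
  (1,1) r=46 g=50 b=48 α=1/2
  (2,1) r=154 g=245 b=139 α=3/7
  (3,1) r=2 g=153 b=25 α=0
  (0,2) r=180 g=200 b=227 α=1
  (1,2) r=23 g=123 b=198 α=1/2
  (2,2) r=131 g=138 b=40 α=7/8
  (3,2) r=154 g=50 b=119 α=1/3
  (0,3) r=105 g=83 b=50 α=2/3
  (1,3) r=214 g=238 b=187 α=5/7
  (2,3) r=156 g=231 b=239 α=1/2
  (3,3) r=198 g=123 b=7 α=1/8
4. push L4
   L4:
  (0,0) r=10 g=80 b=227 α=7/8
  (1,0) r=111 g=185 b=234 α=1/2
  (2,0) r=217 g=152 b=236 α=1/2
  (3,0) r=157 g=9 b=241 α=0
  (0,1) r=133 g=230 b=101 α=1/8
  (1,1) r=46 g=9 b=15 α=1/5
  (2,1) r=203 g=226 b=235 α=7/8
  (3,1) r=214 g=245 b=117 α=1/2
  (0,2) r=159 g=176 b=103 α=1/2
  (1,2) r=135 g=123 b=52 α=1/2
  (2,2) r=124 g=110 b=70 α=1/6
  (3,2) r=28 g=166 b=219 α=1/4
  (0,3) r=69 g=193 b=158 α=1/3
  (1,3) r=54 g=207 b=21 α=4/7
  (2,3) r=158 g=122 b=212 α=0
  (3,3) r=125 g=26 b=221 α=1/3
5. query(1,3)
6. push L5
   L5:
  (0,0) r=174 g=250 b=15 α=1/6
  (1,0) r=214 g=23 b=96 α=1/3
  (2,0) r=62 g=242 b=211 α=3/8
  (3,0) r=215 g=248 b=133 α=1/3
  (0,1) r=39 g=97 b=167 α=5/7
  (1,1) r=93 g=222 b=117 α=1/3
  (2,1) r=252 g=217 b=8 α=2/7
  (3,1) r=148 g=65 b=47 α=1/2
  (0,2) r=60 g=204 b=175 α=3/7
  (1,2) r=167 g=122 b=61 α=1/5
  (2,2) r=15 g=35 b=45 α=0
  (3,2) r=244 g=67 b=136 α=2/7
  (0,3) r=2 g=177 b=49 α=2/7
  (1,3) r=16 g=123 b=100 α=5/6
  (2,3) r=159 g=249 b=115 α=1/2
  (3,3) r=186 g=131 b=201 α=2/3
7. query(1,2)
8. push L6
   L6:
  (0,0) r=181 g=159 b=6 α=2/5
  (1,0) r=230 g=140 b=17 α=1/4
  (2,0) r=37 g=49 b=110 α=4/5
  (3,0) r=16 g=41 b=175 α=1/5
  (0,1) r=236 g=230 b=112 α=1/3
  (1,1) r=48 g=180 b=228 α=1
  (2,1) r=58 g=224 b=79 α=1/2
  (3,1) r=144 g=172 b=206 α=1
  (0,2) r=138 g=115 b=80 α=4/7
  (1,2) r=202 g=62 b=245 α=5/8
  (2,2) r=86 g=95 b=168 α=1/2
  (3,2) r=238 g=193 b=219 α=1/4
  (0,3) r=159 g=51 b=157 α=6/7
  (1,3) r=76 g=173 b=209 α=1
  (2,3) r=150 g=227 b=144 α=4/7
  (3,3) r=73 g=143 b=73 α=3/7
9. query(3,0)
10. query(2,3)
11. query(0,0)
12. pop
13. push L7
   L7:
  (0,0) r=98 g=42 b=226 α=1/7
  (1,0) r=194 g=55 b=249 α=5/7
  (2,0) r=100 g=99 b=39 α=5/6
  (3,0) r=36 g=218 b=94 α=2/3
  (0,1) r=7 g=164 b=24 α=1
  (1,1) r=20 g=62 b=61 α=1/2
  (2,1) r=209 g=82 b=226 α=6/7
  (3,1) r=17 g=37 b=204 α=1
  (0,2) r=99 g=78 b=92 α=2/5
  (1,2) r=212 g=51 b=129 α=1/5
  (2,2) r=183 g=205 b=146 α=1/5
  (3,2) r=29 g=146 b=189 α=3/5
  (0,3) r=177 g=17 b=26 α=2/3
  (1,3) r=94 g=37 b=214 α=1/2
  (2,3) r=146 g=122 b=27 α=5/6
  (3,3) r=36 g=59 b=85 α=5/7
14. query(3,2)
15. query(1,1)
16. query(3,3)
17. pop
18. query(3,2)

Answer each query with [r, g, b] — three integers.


query (1,3) [L1,L2,L3,L4] — begin 0,0,0
+L1 (α=1/5) → [152/5, 25, 71/5]
+L2 (α=3/4) → [677/20, 101/2, 584/5]
+L3 (α=5/7) → [11377/70, 1291/7, 5843/35]
+L4 (α=4/7) → [49251/490, 9669/49, 20469/245]
rounded: [101, 197, 84]

query (1,2) [L1,L2,L3,L4,L5] — begin 0,0,0
L1 α=1/2: [95/2, 187/2, 161/2]
L2 α=0: [95/2, 187/2, 161/2]
L3 α=1/2: [141/4, 433/4, 557/4]
L4 α=1/2: [681/8, 925/8, 765/8]
L5 α=1/5: [203/2, 1169/10, 887/10]
→ [102, 117, 89]

(3,0) stack=L1,L2,L3,L4,L5,L6; from [0,0,0]:
L1 α=0: [0, 0, 0]
L2 α=2/3: [136, 150, 114]
L3 α=0: [136, 150, 114]
L4 α=0: [136, 150, 114]
L5 α=1/3: [487/3, 548/3, 361/3]
L6 α=1/5: [1996/15, 463/3, 1969/15]
= [133, 154, 131]

query (2,3) [L1,L2,L3,L4,L5,L6] — begin 0,0,0
L1 α=1/3: [100/3, 242/3, 3]
L2 α=1/6: [580/9, 629/9, 253/6]
L3 α=1/2: [992/9, 1354/9, 1687/12]
L4 α=0: [992/9, 1354/9, 1687/12]
L5 α=1/2: [2423/18, 3595/18, 3067/24]
L6 α=4/7: [6023/42, 9043/42, 7675/56]
rounded: [143, 215, 137]

at x=0,y=0 over L1,L2,L3,L4,L5,L6:
+L1 (α=2/3) → [370/3, 106, 200/3]
+L2 (α=1) → [39, 56, 194]
+L3 (α=1/2) → [279/2, 255/2, 146]
+L4 (α=7/8) → [419/16, 1375/16, 1735/8]
+L5 (α=1/6) → [4879/96, 3625/32, 8795/48]
+L6 (α=2/5) → [16463/160, 21051/160, 8987/80]
= [103, 132, 112]

(3,2) stack=L1,L2,L3,L4,L5,L7; from [0,0,0]:
+L1 (α=1/4) → [69/4, 41, 79/4]
+L2 (α=1/4) → [215/16, 319/4, 529/16]
+L3 (α=1/3) → [1447/24, 419/6, 1481/24]
+L4 (α=1/4) → [1671/32, 751/8, 3233/32]
+L5 (α=2/7) → [23971/224, 4827/56, 24869/224]
+L7 (α=3/5) → [6743/112, 17091/140, 88373/560]
= [60, 122, 158]

(1,1) stack=L1,L2,L3,L4,L5,L7; from [0,0,0]:
after L1 α=1/8: [255/8, 59/2, 119/8]
after L2 α=2/3: [1365/8, 305/2, 2471/24]
after L3 α=1/2: [1733/16, 405/4, 3623/48]
after L4 α=1/5: [1917/20, 414/5, 3803/60]
after L5 α=1/3: [949/10, 646/5, 7313/90]
after L7 α=1/2: [1149/20, 478/5, 12803/180]
→ [57, 96, 71]

at x=3,y=3 over L1,L2,L3,L4,L5,L7:
+L1 (α=1/2) → [75/2, 23/2, 104]
+L2 (α=4/5) → [319/2, 1671/10, 376/5]
+L3 (α=1/8) → [2629/16, 12927/80, 2667/40]
+L4 (α=1/3) → [3629/24, 13967/120, 7087/60]
+L5 (α=2/3) → [12557/72, 45407/360, 31207/180]
+L7 (α=5/7) → [19037/252, 98507/1260, 69457/630]
→ [76, 78, 110]

at x=3,y=2 over L1,L2,L3,L4,L5:
+L1 (α=1/4) → [69/4, 41, 79/4]
+L2 (α=1/4) → [215/16, 319/4, 529/16]
+L3 (α=1/3) → [1447/24, 419/6, 1481/24]
+L4 (α=1/4) → [1671/32, 751/8, 3233/32]
+L5 (α=2/7) → [23971/224, 4827/56, 24869/224]
→ [107, 86, 111]


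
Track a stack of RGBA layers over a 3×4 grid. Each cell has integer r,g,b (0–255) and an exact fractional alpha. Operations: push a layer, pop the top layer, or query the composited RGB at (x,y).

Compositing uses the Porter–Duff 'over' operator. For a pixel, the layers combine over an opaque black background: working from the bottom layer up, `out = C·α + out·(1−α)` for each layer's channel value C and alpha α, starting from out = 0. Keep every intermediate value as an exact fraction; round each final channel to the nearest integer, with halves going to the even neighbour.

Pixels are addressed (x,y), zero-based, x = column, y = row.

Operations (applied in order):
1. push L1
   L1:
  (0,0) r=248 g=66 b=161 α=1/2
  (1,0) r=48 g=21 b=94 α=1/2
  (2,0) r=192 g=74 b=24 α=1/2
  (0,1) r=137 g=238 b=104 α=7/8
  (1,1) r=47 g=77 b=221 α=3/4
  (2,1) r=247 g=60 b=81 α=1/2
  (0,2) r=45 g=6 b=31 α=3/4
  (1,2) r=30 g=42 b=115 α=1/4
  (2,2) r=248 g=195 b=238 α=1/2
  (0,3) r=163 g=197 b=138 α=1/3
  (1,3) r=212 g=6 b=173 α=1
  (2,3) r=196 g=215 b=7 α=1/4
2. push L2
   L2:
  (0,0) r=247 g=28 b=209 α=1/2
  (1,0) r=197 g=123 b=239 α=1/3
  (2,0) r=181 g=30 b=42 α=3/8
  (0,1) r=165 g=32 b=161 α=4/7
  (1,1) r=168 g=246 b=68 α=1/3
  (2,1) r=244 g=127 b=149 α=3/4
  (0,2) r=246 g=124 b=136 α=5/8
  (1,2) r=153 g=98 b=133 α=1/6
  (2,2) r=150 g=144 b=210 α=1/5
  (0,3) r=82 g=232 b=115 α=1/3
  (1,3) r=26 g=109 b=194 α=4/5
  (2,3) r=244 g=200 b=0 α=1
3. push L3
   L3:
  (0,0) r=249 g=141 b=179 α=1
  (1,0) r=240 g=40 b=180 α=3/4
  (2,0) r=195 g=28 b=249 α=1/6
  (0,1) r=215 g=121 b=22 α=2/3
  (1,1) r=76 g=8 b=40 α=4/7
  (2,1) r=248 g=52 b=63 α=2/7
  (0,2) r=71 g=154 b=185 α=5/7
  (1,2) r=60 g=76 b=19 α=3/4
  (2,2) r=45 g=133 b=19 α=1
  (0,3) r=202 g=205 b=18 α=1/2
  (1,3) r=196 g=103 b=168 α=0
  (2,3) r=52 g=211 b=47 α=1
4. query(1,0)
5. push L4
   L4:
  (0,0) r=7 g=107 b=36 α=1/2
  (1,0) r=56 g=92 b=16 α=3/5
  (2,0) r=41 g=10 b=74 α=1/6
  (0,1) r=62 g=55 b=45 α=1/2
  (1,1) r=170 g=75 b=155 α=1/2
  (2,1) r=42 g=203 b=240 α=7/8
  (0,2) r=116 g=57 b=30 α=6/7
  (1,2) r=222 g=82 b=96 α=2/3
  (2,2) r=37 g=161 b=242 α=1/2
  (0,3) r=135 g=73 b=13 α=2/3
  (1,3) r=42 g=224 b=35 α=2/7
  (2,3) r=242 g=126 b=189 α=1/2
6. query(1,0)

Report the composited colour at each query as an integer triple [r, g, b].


query (1,0) [L1,L2,L3] — begin 0,0,0
+L1 (α=1/2) → [24, 21/2, 47]
+L2 (α=1/3) → [245/3, 48, 111]
+L3 (α=3/4) → [2405/12, 42, 651/4]
→ [200, 42, 163]

at x=1,y=0 over L1,L2,L3,L4:
+L1 (α=1/2) → [24, 21/2, 47]
+L2 (α=1/3) → [245/3, 48, 111]
+L3 (α=3/4) → [2405/12, 42, 651/4]
+L4 (α=3/5) → [3413/30, 72, 747/10]
= [114, 72, 75]


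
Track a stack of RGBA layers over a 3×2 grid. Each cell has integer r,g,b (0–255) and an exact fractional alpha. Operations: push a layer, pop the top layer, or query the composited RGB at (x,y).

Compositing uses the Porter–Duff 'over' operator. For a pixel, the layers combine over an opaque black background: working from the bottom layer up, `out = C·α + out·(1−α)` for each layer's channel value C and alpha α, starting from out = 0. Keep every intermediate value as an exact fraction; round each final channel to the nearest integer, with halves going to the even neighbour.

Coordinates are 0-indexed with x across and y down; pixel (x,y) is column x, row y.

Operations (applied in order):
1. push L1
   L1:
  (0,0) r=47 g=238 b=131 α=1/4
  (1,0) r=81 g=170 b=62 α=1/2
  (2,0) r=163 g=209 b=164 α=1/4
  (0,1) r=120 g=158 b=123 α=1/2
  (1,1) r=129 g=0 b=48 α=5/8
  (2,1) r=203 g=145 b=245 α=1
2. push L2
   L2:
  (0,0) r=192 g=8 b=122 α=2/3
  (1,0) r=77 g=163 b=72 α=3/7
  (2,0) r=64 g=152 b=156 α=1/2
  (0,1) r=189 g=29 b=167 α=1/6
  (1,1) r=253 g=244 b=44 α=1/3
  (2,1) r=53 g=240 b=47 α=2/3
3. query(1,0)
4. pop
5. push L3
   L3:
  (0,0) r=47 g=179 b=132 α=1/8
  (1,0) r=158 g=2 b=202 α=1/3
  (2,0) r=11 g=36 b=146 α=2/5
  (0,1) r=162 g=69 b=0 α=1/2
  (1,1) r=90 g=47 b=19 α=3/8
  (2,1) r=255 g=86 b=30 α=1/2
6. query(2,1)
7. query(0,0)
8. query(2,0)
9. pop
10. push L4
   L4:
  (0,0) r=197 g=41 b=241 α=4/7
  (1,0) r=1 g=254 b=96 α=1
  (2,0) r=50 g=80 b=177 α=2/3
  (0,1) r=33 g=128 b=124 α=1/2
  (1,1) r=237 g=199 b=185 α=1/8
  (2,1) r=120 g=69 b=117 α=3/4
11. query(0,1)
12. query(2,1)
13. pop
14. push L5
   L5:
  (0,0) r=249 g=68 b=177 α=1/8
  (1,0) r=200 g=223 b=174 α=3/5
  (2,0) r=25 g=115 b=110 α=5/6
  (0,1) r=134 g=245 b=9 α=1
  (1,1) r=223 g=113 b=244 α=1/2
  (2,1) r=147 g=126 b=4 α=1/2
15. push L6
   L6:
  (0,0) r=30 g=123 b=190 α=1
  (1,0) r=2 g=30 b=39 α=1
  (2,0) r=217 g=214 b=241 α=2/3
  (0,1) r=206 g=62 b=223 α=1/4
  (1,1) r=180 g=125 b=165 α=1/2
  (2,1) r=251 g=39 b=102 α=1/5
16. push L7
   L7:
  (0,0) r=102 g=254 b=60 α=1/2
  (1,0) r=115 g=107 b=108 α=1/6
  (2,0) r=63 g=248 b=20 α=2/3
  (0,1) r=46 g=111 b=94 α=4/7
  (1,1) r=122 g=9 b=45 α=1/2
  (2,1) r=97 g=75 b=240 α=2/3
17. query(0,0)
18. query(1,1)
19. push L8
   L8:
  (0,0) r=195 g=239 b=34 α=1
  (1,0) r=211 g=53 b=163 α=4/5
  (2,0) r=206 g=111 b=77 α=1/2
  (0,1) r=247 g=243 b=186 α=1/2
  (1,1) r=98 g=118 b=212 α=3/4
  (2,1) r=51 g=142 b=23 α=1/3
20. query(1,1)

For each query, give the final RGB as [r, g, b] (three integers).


query (1,0) [L1,L2] — begin 0,0,0
L1 α=1/2: [81/2, 85, 31]
L2 α=3/7: [393/7, 829/7, 340/7]
rounded: [56, 118, 49]

at x=2,y=1 over L1,L3:
after L1 α=1: [203, 145, 245]
after L3 α=1/2: [229, 231/2, 275/2]
rounded: [229, 116, 138]

at x=0,y=0 over L1,L3:
+L1 (α=1/4) → [47/4, 119/2, 131/4]
+L3 (α=1/8) → [517/32, 1191/16, 1445/32]
rounded: [16, 74, 45]

query (2,0) [L1,L3] — begin 0,0,0
after L1 α=1/4: [163/4, 209/4, 41]
after L3 α=2/5: [577/20, 183/4, 83]
→ [29, 46, 83]

at x=0,y=1 over L1,L4:
+L1 (α=1/2) → [60, 79, 123/2]
+L4 (α=1/2) → [93/2, 207/2, 371/4]
rounded: [46, 104, 93]

(2,1) stack=L1,L4; from [0,0,0]:
after L1 α=1: [203, 145, 245]
after L4 α=3/4: [563/4, 88, 149]
= [141, 88, 149]

at x=0,y=0 over L1,L5,L6,L7:
+L1 (α=1/4) → [47/4, 119/2, 131/4]
+L5 (α=1/8) → [1325/32, 969/16, 1625/32]
+L6 (α=1) → [30, 123, 190]
+L7 (α=1/2) → [66, 377/2, 125]
rounded: [66, 188, 125]

at x=1,y=1 over L1,L5,L6,L7:
after L1 α=5/8: [645/8, 0, 30]
after L5 α=1/2: [2429/16, 113/2, 137]
after L6 α=1/2: [5309/32, 363/4, 151]
after L7 α=1/2: [9213/64, 399/8, 98]
→ [144, 50, 98]

query (1,1) [L1,L5,L6,L7,L8] — begin 0,0,0
after L1 α=5/8: [645/8, 0, 30]
after L5 α=1/2: [2429/16, 113/2, 137]
after L6 α=1/2: [5309/32, 363/4, 151]
after L7 α=1/2: [9213/64, 399/8, 98]
after L8 α=3/4: [28029/256, 3231/32, 367/2]
→ [109, 101, 184]


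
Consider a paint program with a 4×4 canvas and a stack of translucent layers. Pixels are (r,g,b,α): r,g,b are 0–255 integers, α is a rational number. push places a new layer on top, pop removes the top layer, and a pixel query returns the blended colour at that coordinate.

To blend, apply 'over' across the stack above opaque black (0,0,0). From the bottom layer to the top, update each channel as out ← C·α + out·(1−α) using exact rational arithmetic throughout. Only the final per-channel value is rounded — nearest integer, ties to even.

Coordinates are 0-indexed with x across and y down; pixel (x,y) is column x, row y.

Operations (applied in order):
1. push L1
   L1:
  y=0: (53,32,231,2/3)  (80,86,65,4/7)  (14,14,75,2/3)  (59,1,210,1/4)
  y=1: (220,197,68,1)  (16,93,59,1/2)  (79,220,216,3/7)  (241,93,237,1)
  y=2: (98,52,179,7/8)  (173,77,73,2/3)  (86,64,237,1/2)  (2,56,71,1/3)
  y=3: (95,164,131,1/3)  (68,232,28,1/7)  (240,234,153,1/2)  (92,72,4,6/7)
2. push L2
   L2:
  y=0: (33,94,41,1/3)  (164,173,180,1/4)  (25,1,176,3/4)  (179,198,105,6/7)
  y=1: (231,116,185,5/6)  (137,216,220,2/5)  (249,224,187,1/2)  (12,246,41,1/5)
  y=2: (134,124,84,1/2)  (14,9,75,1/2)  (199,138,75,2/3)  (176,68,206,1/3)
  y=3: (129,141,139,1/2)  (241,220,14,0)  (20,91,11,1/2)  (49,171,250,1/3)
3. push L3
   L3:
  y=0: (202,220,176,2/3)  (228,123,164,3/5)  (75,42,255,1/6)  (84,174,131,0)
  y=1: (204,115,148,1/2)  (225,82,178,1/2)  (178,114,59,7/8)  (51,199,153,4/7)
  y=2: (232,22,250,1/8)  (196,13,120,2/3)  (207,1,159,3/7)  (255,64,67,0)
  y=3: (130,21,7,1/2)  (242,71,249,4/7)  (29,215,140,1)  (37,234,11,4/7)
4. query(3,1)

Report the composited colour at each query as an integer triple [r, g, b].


(3,1) stack=L1,L2,L3; from [0,0,0]:
L1 α=1: [241, 93, 237]
L2 α=1/5: [976/5, 618/5, 989/5]
L3 α=4/7: [564/5, 5834/35, 861/5]
= [113, 167, 172]


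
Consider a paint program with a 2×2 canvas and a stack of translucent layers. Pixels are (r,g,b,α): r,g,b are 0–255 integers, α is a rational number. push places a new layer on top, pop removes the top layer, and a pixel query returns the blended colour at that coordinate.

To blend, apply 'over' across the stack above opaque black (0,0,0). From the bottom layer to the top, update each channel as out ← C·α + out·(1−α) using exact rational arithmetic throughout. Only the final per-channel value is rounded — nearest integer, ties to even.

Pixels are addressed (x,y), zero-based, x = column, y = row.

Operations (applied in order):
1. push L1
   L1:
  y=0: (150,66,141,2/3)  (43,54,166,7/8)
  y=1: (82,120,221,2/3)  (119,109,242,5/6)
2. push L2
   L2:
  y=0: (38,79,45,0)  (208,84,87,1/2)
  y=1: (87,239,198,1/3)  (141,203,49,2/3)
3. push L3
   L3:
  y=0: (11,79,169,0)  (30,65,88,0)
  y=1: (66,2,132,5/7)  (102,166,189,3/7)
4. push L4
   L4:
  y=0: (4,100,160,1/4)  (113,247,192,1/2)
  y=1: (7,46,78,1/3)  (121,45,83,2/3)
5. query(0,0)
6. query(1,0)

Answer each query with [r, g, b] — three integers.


(0,0) stack=L1,L2,L3,L4; from [0,0,0]:
+L1 (α=2/3) → [100, 44, 94]
+L2 (α=0) → [100, 44, 94]
+L3 (α=0) → [100, 44, 94]
+L4 (α=1/4) → [76, 58, 221/2]
rounded: [76, 58, 110]

(1,0) stack=L1,L2,L3,L4; from [0,0,0]:
L1 α=7/8: [301/8, 189/4, 581/4]
L2 α=1/2: [1965/16, 525/8, 929/8]
L3 α=0: [1965/16, 525/8, 929/8]
L4 α=1/2: [3773/32, 2501/16, 2465/16]
= [118, 156, 154]
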